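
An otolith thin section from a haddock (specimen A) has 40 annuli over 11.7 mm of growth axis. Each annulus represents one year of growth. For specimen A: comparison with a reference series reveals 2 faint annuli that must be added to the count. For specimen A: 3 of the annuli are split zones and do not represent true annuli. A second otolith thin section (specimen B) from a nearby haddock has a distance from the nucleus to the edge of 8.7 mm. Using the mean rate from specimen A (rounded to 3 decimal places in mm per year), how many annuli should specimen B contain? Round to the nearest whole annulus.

29 annuli

Specimen A: correcting the raw count gives 40 − 3 + 2 = 39 true annuli.
A: Extension rate ≈ 11.7 / 39 = 0.300 mm/year.
B spans 8.7 / 0.300 = 29.00 years ≈ 29 annuli.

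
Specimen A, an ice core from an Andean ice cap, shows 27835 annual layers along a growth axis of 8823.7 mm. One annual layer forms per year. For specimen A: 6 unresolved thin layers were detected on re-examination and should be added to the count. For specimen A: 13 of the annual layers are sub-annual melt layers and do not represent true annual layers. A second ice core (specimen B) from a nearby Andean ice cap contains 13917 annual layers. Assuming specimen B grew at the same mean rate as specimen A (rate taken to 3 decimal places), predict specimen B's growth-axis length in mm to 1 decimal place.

Specimen A: true annual layer count = 27835 − 13 + 6 = 27828.
A: 8823.7 mm over 27828 years gives 8823.7 / 27828 ≈ 0.317 mm/year.
Length of B = 0.317 × 13917 = 4411.7 mm.

4411.7 mm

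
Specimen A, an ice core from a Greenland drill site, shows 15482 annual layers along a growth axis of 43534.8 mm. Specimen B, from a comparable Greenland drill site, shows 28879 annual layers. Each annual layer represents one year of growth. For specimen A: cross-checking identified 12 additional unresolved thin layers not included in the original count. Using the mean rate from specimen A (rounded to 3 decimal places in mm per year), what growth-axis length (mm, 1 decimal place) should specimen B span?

Specimen A: true annual layer count = 15482 + 12 = 15494.
A: 43534.8 mm over 15494 years gives 43534.8 / 15494 ≈ 2.810 mm/year.
Length of B = 2.810 × 28879 = 81150.0 mm.

81150.0 mm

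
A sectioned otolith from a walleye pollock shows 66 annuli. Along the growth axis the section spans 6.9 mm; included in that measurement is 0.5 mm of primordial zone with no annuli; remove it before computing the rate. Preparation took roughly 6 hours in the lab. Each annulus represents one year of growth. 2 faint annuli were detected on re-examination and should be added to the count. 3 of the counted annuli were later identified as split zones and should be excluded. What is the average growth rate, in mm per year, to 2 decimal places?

True annulus count = 66 − 3 + 2 = 65.
Net length = 6.9 − 0.5 = 6.4 mm.
6.4 mm over 65 years gives 6.4 / 65 ≈ 0.10 mm per year.

0.10 mm per year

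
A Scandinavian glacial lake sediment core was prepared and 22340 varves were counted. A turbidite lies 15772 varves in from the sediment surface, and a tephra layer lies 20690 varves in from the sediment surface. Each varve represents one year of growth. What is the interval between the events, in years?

4918 years

The two markers are separated by 20690 − 15772 = 4918 varves.
One varve per year makes the interval 4918 years.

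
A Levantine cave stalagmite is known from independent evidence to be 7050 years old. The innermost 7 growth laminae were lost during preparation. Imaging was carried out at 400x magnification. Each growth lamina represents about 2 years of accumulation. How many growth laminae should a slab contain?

3518 growth laminae

One growth lamina every 2 years means 7050 / 2 = 3525 growth laminae.
Subtracting the 7 growth laminae not captured gives 3525 − 7 = 3518 growth laminae in the record.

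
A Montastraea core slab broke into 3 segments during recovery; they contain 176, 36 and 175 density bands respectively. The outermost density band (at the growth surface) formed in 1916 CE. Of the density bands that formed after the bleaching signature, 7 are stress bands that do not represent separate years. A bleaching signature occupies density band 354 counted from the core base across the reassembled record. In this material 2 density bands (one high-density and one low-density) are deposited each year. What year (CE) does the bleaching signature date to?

1903 CE

Total density bands = 176 + 36 + 175 = 387.
Between density band 354 and the growth surface there are 387 − 354 = 33 density bands.
Removing the 7 false density bands leaves 33 − 7 = 26 true density bands beyond the bleaching signature.
Dividing by 2 density bands per year: 26 / 2 = 13 years.
The density band at the growth surface is 1916 CE, so the bleaching signature dates to 1916 − 13 = 1903 CE.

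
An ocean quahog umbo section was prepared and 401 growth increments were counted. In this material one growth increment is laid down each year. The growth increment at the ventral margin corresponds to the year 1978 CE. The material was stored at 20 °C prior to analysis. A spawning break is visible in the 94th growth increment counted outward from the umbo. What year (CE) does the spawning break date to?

1671 CE

401 − 94 = 307 growth increments lie beyond the spawning break toward the ventral margin.
1978 − 307 = 1671 CE.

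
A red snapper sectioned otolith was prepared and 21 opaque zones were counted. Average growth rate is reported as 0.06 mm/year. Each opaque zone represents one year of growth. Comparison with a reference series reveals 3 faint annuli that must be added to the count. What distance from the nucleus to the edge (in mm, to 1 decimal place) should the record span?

After corrections the count is 21 + 3 = 24 opaque zones.
Predicted length = 0.06 mm/year × 24 years = 1.4 mm.

1.4 mm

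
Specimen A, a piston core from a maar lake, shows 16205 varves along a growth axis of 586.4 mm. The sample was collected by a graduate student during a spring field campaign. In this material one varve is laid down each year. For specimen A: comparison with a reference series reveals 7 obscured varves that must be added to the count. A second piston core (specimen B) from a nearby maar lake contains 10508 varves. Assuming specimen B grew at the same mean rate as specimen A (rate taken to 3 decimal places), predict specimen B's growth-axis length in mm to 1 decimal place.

378.3 mm

Specimen A: after corrections the count is 16205 + 7 = 16212 varves.
A: Extension rate ≈ 586.4 / 16212 = 0.036 mm/year.
Length of B = 0.036 × 10508 = 378.3 mm.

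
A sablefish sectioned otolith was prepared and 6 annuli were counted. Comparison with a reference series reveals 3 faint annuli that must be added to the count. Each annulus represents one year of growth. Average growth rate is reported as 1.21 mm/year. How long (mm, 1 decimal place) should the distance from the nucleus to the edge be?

After corrections the count is 6 + 3 = 9 annuli.
9 years at 1.21 mm/year gives 1.21 × 9 = 10.9 mm.

10.9 mm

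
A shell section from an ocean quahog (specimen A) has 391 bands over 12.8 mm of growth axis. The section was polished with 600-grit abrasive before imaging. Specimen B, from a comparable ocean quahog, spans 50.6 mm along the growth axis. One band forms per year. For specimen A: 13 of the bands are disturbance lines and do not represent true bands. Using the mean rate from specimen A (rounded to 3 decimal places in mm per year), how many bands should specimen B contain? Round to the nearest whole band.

Specimen A: after corrections the count is 391 − 13 = 378 bands.
A: Mean rate = 12.8 mm / 378 years ≈ 0.034 mm/yr.
For B, 50.6 / 0.034 = 1488.24 years ≈ 1488 bands.

1488 bands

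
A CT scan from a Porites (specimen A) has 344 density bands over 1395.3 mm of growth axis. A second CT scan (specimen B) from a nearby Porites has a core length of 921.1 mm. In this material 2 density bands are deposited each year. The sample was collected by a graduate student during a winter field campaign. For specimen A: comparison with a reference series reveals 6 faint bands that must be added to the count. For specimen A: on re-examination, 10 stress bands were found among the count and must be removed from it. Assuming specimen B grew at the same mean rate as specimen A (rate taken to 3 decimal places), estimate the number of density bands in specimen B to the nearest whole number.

Specimen A: true density band count = 344 − 10 + 6 = 340.
Specimen A: dividing by 2 density bands per year: 340 / 2 = 170 years.
A: 1395.3 mm over 170 years gives 1395.3 / 170 ≈ 8.208 mm/yr.
B spans 921.1 / 8.208 = 112.22 years; at 2 density bands per year that is 112.22 × 2 ≈ 224 density bands.

224 density bands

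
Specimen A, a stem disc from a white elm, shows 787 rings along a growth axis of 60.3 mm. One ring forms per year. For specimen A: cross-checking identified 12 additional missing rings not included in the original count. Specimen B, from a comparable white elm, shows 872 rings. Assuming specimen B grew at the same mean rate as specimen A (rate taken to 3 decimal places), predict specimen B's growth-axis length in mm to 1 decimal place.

Specimen A: true ring count = 787 + 12 = 799.
A: 60.3 mm over 799 years gives 60.3 / 799 ≈ 0.075 mm/year.
For B, 0.075 mm/year × 872 years = 65.4 mm.

65.4 mm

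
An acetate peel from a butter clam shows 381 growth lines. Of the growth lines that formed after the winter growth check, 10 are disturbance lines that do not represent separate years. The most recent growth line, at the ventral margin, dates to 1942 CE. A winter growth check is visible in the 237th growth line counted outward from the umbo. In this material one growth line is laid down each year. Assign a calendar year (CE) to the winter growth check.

Between growth line 237 and the ventral margin there are 381 − 237 = 144 growth lines.
144 − 10 false = 134 true growth lines after the winter growth check.
1942 − 134 = 1808 CE.

1808 CE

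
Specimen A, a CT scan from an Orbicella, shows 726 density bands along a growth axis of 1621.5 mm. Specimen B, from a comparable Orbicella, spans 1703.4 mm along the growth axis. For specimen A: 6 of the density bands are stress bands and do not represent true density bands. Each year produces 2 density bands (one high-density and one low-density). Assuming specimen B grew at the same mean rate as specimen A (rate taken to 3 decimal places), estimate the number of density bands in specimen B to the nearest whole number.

756 density bands

Specimen A: adjusted count: 726 − 6 = 720 density bands.
Specimen A: dividing by 2 density bands per year: 720 / 2 = 360 years.
A: Mean rate = 1621.5 mm / 360 years ≈ 4.504 mm/yr.
B spans 1703.4 / 4.504 = 378.20 years; at 2 density bands per year that is 378.20 × 2 ≈ 756 density bands.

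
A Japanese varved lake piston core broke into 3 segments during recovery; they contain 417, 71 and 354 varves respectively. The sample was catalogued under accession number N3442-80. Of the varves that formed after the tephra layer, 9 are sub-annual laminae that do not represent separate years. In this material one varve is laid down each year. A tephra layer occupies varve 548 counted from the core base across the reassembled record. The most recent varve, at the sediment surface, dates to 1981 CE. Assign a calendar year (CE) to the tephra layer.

1696 CE

Total varves = 417 + 71 + 354 = 842.
842 − 548 = 294 varves lie beyond the tephra layer toward the sediment surface.
Removing the 9 false varves leaves 294 − 9 = 285 true varves beyond the tephra layer.
1981 − 285 = 1696 CE.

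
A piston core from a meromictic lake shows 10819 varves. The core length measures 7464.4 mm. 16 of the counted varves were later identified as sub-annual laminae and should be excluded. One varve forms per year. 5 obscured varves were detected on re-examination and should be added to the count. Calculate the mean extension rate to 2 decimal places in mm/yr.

After corrections the count is 10819 − 16 + 5 = 10808 varves.
Extension rate ≈ 7464.4 / 10808 = 0.69 mm/yr.

0.69 mm/yr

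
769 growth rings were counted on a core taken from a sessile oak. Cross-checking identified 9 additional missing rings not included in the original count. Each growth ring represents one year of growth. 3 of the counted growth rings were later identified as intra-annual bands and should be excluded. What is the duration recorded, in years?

Adjusted count: 769 − 3 + 9 = 775 growth rings.
With a one-to-one growth ring periodicity this is 775 years.

775 years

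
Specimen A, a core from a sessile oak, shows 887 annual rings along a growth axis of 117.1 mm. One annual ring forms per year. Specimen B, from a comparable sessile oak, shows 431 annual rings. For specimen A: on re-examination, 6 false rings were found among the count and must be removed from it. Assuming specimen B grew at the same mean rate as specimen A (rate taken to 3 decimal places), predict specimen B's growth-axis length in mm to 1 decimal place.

Specimen A: after corrections the count is 887 − 6 = 881 annual rings.
A: 117.1 mm over 881 years gives 117.1 / 881 ≈ 0.133 mm/yr.
B's length ≈ 0.133 × 431 = 57.3 mm.

57.3 mm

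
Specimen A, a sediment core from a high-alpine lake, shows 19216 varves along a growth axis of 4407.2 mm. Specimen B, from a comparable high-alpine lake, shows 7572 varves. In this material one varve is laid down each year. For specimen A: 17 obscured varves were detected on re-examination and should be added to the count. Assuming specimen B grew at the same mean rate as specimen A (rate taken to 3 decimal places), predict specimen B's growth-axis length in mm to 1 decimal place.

1734.0 mm

Specimen A: adjusted count: 19216 + 17 = 19233 varves.
A: Mean rate = 4407.2 mm / 19233 years ≈ 0.229 mm per year.
For B, 0.229 mm/year × 7572 years = 1734.0 mm.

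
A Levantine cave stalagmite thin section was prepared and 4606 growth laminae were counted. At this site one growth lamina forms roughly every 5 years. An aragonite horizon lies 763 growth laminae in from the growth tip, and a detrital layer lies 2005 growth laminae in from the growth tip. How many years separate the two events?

6210 yr

Separation: 2005 − 763 = 1242 growth laminae.
1242 growth laminae at 5 years each span 1242 × 5 = 6210 years.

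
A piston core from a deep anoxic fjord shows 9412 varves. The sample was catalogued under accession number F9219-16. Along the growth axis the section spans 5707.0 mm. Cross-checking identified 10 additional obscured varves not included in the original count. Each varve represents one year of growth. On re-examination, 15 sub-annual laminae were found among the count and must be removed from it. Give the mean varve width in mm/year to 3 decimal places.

Adjusted count: 9412 − 15 + 10 = 9407 varves.
Extension rate ≈ 5707.0 / 9407 = 0.607 mm/year.

0.607 mm/year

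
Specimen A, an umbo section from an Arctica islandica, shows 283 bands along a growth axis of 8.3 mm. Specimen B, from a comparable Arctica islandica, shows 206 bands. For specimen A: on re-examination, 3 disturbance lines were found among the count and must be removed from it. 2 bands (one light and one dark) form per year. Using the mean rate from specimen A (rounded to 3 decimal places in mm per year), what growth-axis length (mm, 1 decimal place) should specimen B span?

6.1 mm

Specimen A: adjusted count: 283 − 3 = 280 bands.
Specimen A: dividing by 2 bands per year: 280 / 2 = 140 years.
A: Mean rate = 8.3 mm / 140 years ≈ 0.059 mm/yr.
Specimen B: dividing by 2 bands per year: 206 / 2 = 103 years. For B, 0.059 mm/year × 103 years = 6.1 mm.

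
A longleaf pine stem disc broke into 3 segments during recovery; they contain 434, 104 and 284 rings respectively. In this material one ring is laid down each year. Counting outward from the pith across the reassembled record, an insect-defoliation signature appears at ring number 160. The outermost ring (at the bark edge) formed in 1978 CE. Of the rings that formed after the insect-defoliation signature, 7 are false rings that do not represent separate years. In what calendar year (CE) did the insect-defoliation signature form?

Total rings = 434 + 104 + 284 = 822.
The insect-defoliation signature sits at ring 160 from the pith, so 822 − 160 = 662 rings formed after it.
Removing the 7 false rings leaves 662 − 7 = 655 true rings beyond the insect-defoliation signature.
The ring at the bark edge is 1978 CE, so the insect-defoliation signature dates to 1978 − 655 = 1323 CE.

1323 CE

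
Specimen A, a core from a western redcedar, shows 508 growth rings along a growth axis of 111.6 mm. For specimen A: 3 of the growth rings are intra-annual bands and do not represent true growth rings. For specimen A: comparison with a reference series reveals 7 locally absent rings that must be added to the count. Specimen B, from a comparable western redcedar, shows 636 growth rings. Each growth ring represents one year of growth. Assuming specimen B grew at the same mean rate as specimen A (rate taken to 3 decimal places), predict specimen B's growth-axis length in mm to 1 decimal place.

138.6 mm

Specimen A: after corrections the count is 508 − 3 + 7 = 512 growth rings.
A: Extension rate ≈ 111.6 / 512 = 0.218 mm per year.
Length of B = 0.218 × 636 = 138.6 mm.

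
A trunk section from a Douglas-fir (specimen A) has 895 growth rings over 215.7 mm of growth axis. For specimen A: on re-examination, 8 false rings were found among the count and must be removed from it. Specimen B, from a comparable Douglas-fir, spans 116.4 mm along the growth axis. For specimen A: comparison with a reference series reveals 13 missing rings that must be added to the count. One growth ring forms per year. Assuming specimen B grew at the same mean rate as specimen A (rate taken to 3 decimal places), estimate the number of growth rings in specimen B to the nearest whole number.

485 growth rings

Specimen A: true growth ring count = 895 − 8 + 13 = 900.
A: Mean rate = 215.7 mm / 900 years ≈ 0.240 mm/year.
Specimen B: 116.4 mm / 0.240 mm per year = 485.00 years ≈ 485 growth rings.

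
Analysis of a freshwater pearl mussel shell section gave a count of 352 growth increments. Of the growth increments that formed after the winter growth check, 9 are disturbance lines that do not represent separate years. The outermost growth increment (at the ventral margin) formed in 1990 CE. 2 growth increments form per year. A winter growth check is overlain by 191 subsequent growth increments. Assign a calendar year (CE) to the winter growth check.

There are 191 growth increments younger than the winter growth check.
Excluding 9 false growth increments: 191 − 9 = 182.
With 2 growth increments per year, 182 / 2 = 91 years.
1990 − 91 = 1899 CE.

1899 CE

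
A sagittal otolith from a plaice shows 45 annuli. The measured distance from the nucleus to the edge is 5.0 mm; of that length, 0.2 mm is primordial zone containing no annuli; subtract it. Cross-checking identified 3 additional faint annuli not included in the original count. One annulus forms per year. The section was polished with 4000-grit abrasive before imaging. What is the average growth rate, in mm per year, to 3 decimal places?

0.100 mm per year

True annulus count = 45 + 3 = 48.
Removing the 0.2 mm offcut leaves 5.0 − 0.2 = 4.8 mm.
Mean rate = 4.8 mm / 48 years ≈ 0.100 mm per year.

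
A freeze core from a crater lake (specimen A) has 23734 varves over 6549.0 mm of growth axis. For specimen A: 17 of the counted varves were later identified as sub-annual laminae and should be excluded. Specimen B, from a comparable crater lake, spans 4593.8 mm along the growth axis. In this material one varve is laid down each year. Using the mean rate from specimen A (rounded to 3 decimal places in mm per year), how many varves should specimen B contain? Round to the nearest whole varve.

16644 varves

Specimen A: true varve count = 23734 − 17 = 23717.
A: 6549.0 mm over 23717 years gives 6549.0 / 23717 ≈ 0.276 mm/yr.
Specimen B: 4593.8 mm / 0.276 mm per year = 16644.20 years ≈ 16644 varves.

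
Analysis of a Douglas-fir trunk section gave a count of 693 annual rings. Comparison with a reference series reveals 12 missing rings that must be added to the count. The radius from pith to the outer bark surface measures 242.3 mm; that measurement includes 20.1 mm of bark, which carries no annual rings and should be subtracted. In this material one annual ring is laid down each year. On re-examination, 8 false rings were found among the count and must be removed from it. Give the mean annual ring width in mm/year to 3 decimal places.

0.319 mm/year

After corrections the count is 693 − 8 + 12 = 697 annual rings.
The growth record spans 242.3 − 20.1 = 222.2 mm.
Extension rate ≈ 222.2 / 697 = 0.319 mm/year.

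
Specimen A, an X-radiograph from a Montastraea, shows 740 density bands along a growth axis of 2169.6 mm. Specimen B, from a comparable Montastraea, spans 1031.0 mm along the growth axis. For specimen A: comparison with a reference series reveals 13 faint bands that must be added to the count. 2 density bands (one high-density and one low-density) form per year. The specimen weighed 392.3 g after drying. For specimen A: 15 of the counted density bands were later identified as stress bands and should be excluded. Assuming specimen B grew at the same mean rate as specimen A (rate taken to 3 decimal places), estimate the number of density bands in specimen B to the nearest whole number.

351 density bands

Specimen A: true density band count = 740 − 15 + 13 = 738.
Specimen A: 738 density bands at 2 per year is 738 / 2 = 369 years.
A: 2169.6 mm over 369 years gives 2169.6 / 369 ≈ 5.880 mm/yr.
For B, 1031.0 / 5.880 = 175.34 years; at 2 density bands per year that is 175.34 × 2 ≈ 351 density bands.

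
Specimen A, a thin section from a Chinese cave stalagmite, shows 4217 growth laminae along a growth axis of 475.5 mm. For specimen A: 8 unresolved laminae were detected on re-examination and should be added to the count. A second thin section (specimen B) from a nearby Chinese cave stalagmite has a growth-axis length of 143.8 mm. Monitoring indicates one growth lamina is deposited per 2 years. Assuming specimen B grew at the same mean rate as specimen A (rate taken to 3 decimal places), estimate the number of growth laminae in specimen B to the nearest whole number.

1284 growth laminae

Specimen A: after corrections the count is 4217 + 8 = 4225 growth laminae.
Specimen A: at 2 years per growth lamina, 4225 × 2 = 8450 years.
A: Mean rate = 475.5 mm / 8450 years ≈ 0.056 mm/year.
B spans 143.8 / 0.056 = 2567.86 years; at 2 years per growth lamina that is 2567.86 / 2 ≈ 1284 growth laminae.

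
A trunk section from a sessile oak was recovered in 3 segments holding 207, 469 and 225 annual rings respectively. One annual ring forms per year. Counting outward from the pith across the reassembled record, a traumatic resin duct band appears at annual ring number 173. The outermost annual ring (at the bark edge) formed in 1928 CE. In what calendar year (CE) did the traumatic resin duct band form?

Total annual rings = 207 + 469 + 225 = 901.
The traumatic resin duct band sits at annual ring 173 from the pith, so 901 − 173 = 728 annual rings formed after it.
The annual ring at the bark edge is 1928 CE, so the traumatic resin duct band dates to 1928 − 728 = 1200 CE.

1200 CE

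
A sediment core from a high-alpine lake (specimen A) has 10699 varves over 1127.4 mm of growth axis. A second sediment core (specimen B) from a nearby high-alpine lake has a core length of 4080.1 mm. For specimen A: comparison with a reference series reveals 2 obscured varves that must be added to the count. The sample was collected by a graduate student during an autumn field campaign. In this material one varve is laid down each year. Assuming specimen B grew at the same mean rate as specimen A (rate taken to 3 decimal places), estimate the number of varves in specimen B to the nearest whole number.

Specimen A: adjusted count: 10699 + 2 = 10701 varves.
A: 1127.4 mm over 10701 years gives 1127.4 / 10701 ≈ 0.105 mm/yr.
B spans 4080.1 / 0.105 = 38858.10 years ≈ 38858 varves.

38858 varves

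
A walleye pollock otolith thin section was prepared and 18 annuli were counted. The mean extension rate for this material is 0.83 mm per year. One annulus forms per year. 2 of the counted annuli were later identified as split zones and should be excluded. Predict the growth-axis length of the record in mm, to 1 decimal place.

True annulus count = 18 − 2 = 16.
Predicted length = 0.83 mm/year × 16 years = 13.3 mm.

13.3 mm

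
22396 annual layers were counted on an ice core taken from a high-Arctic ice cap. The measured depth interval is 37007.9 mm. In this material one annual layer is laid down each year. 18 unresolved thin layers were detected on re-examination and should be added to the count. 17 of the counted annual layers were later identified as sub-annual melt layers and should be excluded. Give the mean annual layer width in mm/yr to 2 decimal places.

1.65 mm/yr

Adjusted count: 22396 − 17 + 18 = 22397 annual layers.
Extension rate ≈ 37007.9 / 22397 = 1.65 mm/yr.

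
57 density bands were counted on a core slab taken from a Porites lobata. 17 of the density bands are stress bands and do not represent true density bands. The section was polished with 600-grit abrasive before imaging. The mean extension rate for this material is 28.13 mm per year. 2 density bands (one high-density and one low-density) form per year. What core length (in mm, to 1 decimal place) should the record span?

Adjusted count: 57 − 17 = 40 density bands.
40 density bands at 2 per year is 40 / 2 = 20 years.
20 years at 28.13 mm/year gives 28.13 × 20 = 562.6 mm.

562.6 mm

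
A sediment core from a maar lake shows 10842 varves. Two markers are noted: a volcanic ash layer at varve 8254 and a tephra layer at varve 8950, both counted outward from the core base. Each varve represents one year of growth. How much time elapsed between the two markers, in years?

8950 − 8254 = 696 varves lie between the two events.
That is 696 years at one varve per year.

696 yr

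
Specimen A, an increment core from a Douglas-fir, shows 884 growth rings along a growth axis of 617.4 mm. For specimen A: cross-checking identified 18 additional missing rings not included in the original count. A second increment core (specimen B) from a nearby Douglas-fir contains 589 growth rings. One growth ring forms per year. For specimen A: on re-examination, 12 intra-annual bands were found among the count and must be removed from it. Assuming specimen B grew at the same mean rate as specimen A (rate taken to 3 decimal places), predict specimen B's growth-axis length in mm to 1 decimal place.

Specimen A: correcting the raw count gives 884 − 12 + 18 = 890 true growth rings.
A: Extension rate ≈ 617.4 / 890 = 0.694 mm per year.
For B, 0.694 mm/year × 589 years = 408.8 mm.

408.8 mm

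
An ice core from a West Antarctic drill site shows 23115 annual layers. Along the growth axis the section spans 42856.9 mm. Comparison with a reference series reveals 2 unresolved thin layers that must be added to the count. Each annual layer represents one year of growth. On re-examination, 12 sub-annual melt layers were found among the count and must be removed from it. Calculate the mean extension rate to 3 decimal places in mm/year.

1.855 mm/year

Correcting the raw count gives 23115 − 12 + 2 = 23105 true annual layers.
Extension rate ≈ 42856.9 / 23105 = 1.855 mm/year.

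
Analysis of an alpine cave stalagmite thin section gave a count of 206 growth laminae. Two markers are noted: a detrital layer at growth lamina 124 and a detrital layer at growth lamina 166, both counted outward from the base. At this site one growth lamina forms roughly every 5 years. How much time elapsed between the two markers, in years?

166 − 124 = 42 growth laminae lie between the two events.
Multiplying by 5 years per growth lamina: 42 × 5 = 210 years.

210 years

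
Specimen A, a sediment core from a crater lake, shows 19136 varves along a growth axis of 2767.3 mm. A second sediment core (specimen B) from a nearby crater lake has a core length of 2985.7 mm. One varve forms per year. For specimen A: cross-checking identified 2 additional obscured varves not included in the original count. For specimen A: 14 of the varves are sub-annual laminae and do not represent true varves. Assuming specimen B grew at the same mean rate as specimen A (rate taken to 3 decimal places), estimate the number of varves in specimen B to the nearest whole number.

Specimen A: true varve count = 19136 − 14 + 2 = 19124.
A: 2767.3 mm over 19124 years gives 2767.3 / 19124 ≈ 0.145 mm/yr.
Specimen B: 2985.7 mm / 0.145 mm per year = 20591.03 years ≈ 20591 varves.

20591 varves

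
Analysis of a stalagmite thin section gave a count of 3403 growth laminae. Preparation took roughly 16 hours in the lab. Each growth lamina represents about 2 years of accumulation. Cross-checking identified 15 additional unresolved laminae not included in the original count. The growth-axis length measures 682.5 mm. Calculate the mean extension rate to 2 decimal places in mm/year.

Correcting the raw count gives 3403 + 15 = 3418 true growth laminae.
Multiplying by 2 years per growth lamina: 3418 × 2 = 6836 years.
Mean rate = 682.5 mm / 6836 years ≈ 0.10 mm/year.

0.10 mm/year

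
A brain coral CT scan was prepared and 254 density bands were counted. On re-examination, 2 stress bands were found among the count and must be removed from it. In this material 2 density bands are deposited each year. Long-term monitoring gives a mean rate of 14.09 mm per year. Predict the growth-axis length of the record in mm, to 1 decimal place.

1775.3 mm

True density band count = 254 − 2 = 252.
With 2 density bands per year, 252 / 2 = 126 years.
Length ≈ 14.09 × 126 = 1775.3 mm.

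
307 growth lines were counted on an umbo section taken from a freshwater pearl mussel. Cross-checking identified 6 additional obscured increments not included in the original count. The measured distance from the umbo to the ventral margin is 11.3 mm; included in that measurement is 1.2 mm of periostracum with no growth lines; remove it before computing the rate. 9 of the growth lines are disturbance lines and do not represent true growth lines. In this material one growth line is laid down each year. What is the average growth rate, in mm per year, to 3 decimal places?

0.033 mm per year

True growth line count = 307 − 9 + 6 = 304.
The growth record spans 11.3 − 1.2 = 10.1 mm.
Extension rate ≈ 10.1 / 304 = 0.033 mm per year.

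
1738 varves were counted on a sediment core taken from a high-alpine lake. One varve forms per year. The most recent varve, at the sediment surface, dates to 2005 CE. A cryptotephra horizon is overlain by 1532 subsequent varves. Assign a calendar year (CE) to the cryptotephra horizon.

1532 varves post-date the cryptotephra horizon.
2005 − 1532 = 473 CE.

473 CE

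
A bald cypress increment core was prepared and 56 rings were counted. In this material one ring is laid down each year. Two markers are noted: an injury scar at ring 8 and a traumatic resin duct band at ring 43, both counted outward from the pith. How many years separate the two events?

35 years

Separation: 43 − 8 = 35 rings.
At one ring per year, 35 years elapsed between them.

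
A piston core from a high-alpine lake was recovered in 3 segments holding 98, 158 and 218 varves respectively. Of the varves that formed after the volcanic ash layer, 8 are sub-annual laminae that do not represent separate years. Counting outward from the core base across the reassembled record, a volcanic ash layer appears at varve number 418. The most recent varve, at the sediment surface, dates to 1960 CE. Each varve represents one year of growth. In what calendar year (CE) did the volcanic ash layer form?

Total varves = 98 + 158 + 218 = 474.
474 − 418 = 56 varves lie beyond the volcanic ash layer toward the sediment surface.
Excluding 8 false varves: 56 − 8 = 48.
Counting back 48 years from 1960 CE places the volcanic ash layer in 1960 − 48 = 1912 CE.

1912 CE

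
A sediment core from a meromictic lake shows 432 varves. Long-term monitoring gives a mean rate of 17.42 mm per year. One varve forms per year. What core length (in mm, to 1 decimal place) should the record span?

7525.4 mm

432 years of growth are recorded.
432 years at 17.42 mm/year gives 17.42 × 432 = 7525.4 mm.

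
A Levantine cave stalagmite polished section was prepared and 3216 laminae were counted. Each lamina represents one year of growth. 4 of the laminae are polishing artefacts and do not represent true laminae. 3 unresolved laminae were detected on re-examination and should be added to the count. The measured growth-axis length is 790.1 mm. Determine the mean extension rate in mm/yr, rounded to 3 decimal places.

0.246 mm/yr

Adjusted count: 3216 − 4 + 3 = 3215 laminae.
790.1 mm over 3215 years gives 790.1 / 3215 ≈ 0.246 mm/yr.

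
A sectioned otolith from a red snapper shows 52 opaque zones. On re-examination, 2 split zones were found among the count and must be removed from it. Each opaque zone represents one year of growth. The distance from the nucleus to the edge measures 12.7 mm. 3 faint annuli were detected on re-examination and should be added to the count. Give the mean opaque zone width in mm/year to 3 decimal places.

0.240 mm/year

Correcting the raw count gives 52 − 2 + 3 = 53 true opaque zones.
Mean rate = 12.7 mm / 53 years ≈ 0.240 mm/year.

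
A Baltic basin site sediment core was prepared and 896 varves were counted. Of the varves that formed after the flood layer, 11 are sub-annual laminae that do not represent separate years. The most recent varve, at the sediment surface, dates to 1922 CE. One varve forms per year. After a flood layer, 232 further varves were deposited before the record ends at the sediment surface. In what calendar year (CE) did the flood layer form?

1701 CE

There are 232 varves younger than the flood layer.
232 − 11 false = 221 true varves after the flood layer.
Counting back 221 years from 1922 CE places the flood layer in 1922 − 221 = 1701 CE.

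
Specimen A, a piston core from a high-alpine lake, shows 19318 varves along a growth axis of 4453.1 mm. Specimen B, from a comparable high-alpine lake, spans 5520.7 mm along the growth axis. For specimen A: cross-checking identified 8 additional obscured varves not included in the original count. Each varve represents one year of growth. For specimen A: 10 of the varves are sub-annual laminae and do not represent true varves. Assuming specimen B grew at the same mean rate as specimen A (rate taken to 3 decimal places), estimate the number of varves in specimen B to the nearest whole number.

23899 varves

Specimen A: true varve count = 19318 − 10 + 8 = 19316.
A: Extension rate ≈ 4453.1 / 19316 = 0.231 mm/year.
B spans 5520.7 / 0.231 = 23899.13 years ≈ 23899 varves.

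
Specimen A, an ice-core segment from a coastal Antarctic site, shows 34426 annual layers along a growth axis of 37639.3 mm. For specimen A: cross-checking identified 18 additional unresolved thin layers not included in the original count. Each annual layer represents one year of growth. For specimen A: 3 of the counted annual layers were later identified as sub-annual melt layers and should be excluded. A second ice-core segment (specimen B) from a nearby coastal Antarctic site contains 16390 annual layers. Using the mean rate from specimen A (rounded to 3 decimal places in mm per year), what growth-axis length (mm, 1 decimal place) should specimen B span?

Specimen A: correcting the raw count gives 34426 − 3 + 18 = 34441 true annual layers.
A: Extension rate ≈ 37639.3 / 34441 = 1.093 mm per year.
For B, 1.093 mm/year × 16390 years = 17914.3 mm.

17914.3 mm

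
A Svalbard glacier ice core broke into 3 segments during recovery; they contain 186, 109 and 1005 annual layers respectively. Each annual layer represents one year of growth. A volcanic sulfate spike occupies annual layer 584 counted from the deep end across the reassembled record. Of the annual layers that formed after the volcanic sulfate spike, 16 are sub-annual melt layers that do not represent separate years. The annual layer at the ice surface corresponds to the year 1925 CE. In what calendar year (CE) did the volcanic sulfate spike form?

1225 CE

Total annual layers = 186 + 109 + 1005 = 1300.
The volcanic sulfate spike sits at annual layer 584 from the deep end, so 1300 − 584 = 716 annual layers formed after it.
Excluding 16 false annual layers: 716 − 16 = 700.
Counting back 700 years from 1925 CE places the volcanic sulfate spike in 1925 − 700 = 1225 CE.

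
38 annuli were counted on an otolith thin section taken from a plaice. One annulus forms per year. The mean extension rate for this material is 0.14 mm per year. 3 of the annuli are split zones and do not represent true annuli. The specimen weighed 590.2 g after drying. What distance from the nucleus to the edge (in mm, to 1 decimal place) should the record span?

Correcting the raw count gives 38 − 3 = 35 true annuli.
35 years at 0.14 mm/year gives 0.14 × 35 = 4.9 mm.

4.9 mm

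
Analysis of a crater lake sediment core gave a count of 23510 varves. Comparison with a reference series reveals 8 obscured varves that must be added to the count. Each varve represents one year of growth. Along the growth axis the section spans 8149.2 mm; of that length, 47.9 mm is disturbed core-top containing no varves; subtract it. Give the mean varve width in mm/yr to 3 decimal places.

0.344 mm/yr

True varve count = 23510 + 8 = 23518.
Net length = 8149.2 − 47.9 = 8101.3 mm.
8101.3 mm over 23518 years gives 8101.3 / 23518 ≈ 0.344 mm/yr.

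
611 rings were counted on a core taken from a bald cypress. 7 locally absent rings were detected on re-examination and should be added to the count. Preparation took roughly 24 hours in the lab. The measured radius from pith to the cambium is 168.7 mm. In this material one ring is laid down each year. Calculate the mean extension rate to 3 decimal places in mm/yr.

After corrections the count is 611 + 7 = 618 rings.
Mean rate = 168.7 mm / 618 years ≈ 0.273 mm/yr.

0.273 mm/yr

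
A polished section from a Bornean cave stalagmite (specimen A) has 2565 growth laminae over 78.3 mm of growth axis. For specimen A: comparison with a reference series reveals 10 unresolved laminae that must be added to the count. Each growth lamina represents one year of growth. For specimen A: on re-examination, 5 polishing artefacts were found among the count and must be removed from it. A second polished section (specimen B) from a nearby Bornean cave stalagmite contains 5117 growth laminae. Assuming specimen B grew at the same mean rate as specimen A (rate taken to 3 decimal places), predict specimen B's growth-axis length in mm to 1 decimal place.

Specimen A: correcting the raw count gives 2565 − 5 + 10 = 2570 true growth laminae.
A: Mean rate = 78.3 mm / 2570 years ≈ 0.030 mm/year.
Length of B = 0.030 × 5117 = 153.5 mm.

153.5 mm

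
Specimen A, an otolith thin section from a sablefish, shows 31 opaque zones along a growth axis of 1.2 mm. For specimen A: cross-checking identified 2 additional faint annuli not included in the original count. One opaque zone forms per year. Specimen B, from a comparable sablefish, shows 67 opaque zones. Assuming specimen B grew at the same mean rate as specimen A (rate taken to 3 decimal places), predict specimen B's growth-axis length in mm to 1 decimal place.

2.4 mm

Specimen A: adjusted count: 31 + 2 = 33 opaque zones.
A: 1.2 mm over 33 years gives 1.2 / 33 ≈ 0.036 mm per year.
B's length ≈ 0.036 × 67 = 2.4 mm.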